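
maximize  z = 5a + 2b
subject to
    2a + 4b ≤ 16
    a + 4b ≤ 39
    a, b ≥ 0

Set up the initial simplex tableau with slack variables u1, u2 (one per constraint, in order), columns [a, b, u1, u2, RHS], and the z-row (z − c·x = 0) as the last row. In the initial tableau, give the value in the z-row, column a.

-5

The z-row carries the negated objective coefficients: the a entry is -5.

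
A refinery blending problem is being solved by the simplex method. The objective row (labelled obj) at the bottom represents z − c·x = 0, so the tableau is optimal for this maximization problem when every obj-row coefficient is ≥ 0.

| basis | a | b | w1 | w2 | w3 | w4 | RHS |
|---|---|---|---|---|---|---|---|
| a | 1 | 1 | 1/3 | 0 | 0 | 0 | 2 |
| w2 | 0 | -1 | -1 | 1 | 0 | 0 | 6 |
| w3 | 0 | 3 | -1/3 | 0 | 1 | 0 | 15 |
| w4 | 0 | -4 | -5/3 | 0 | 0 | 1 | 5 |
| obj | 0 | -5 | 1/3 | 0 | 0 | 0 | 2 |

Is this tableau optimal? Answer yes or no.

no

The obj-row has a negative entry -5 in column b, so it is not optimal.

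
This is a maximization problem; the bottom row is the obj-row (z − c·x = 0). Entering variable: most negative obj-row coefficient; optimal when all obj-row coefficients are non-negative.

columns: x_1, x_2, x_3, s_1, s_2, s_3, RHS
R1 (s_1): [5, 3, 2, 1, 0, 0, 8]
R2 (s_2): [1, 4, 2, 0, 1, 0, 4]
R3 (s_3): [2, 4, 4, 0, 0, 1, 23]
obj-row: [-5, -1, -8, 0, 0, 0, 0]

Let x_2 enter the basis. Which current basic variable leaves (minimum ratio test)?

Column x_2 entries and ratios — s_1: 8/3 = 8/3; s_2: 4/4 = 1; s_3: 23/4 = 23/4.
Smallest ratio is 1 in the row of s_2, so s_2 leaves.

s_2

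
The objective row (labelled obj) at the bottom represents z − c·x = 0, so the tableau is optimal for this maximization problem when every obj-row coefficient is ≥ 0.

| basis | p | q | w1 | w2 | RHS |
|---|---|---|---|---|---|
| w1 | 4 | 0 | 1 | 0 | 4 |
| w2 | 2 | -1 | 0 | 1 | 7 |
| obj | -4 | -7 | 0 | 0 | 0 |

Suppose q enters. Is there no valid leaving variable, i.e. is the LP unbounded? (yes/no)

yes

Every constraint-row entry in column q is ≤ 0, so increasing q is unbounded.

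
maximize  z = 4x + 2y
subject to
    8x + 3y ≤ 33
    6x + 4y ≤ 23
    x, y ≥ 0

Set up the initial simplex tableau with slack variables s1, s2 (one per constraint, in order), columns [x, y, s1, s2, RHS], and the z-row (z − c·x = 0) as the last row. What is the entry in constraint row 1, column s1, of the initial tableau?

1

Slack s1 belongs to constraint 1; its column is the unit vector e_1, so the entry in row 1 is 1.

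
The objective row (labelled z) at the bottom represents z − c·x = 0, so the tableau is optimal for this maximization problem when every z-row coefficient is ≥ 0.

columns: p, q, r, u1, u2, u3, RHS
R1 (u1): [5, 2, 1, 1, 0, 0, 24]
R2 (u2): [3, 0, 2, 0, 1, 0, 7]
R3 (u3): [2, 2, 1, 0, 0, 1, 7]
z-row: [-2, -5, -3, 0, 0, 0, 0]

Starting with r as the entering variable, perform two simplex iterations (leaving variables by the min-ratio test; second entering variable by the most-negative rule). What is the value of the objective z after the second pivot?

Ratio test on column r — row 1: 24/1 = 24; row 2: 7/2 = 7/2; row 3: 7/1 = 7. Minimum is 7/2 at row 2 (u2 leaves); pivot element 2.
Pivot on row 2; the z-row RHS becomes 0 − (-3)·(7/2) = 21/2.
Next entering variable (most negative z-row entry -5): q.
Ratio test on column q — row 1: (41/2)/2 = 41/4; row 2: entry 0 ≤ 0; row 3: (7/2)/2 = 7/4. Minimum is 7/4 at row 3 (u3 leaves); pivot element 2.
After the second pivot the z-row RHS is 21/2 − (-5)·(7/4) = 77/4.

77/4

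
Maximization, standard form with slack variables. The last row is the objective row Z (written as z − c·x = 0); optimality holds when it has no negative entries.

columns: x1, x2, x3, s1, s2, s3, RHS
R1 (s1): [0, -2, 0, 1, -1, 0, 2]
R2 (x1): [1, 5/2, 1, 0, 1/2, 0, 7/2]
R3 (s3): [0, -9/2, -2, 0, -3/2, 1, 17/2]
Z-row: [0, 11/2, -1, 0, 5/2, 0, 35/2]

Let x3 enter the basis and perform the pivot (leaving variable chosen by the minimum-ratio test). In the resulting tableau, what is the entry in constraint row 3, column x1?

Ratio test on column x3 — row 1: entry 0 ≤ 0; row 2: (7/2)/1 = 7/2; row 3: entry -2 ≤ 0. Minimum is 7/2 at row 2 (x1 leaves); pivot element 1.
Divide row 2 by 1; eliminate column x3 from the other rows.
Row 3 update in column x1: 0 − (-2)·1 = 2.

2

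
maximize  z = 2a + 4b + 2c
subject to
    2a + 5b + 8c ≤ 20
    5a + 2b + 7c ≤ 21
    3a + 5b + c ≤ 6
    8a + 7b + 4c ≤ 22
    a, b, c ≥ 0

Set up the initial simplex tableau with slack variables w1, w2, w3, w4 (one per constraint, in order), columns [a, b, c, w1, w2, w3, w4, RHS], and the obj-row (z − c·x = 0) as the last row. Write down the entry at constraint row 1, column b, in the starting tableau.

5

Constraint 1 has coefficient 5 on b.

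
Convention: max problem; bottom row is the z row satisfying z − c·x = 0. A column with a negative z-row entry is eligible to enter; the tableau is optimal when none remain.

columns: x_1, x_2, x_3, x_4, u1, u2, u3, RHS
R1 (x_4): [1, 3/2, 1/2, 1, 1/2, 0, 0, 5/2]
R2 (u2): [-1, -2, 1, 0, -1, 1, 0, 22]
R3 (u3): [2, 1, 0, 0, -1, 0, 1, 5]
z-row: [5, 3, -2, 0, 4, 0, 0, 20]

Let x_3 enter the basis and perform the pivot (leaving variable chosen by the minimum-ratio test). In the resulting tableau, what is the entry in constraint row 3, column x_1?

Ratio test on column x_3 — row 1: (5/2)/(1/2) = 5; row 2: 22/1 = 22; row 3: entry 0 ≤ 0. Minimum is 5 at row 1 (x_4 leaves); pivot element 1/2.
Divide row 1 by 1/2; eliminate column x_3 from the other rows.
Row 3 update in column x_1: 2 − 0·2 = 2.

2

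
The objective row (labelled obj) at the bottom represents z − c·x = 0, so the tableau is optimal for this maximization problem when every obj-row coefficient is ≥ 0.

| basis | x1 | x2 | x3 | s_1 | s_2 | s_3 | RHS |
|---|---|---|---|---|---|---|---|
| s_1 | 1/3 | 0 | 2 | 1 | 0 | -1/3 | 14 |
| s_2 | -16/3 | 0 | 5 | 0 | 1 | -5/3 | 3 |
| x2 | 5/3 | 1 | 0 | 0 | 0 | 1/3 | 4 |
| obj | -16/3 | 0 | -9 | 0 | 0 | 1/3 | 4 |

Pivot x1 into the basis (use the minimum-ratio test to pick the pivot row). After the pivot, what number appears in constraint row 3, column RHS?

12/5

Ratio test on column x1 — row 1: 14/(1/3) = 42; row 2: entry -16/3 ≤ 0; row 3: 4/(5/3) = 12/5. Minimum is 12/5 at row 3 (x2 leaves); pivot element 5/3.
Divide row 3 by 5/3; eliminate column x1 from the other rows.
In the new row 3, the RHS entry is the old entry divided by the pivot: 4/(5/3) = 12/5.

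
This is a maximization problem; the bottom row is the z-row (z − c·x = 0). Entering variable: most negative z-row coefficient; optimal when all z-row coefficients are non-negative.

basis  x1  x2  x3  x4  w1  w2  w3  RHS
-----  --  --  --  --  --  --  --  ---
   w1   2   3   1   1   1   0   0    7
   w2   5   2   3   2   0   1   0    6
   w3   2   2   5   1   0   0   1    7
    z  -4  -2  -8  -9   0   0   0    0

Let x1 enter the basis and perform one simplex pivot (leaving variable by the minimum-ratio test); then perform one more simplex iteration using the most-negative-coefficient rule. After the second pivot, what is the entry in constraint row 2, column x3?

Ratio test on column x1 — row 1: 7/2 = 7/2; row 2: 6/5 = 6/5; row 3: 7/2 = 7/2. Minimum is 6/5 at row 2 (w2 leaves); pivot element 5.
Divide row 2 by 5; eliminate column x1 from the other rows.
Second iteration: most negative z-row entry is -37/5 in column x4, so x4 enters.
Ratio test on column x4 — row 1: (23/5)/(1/5) = 23; row 2: (6/5)/(2/5) = 3; row 3: (23/5)/(1/5) = 23. Minimum is 3 at row 2 (x1 leaves); pivot element 2/5.
Divide row 2 by 2/5; eliminate column x4 from the other rows.
After both pivots, the entry at constraint row 2, column x3 is 3/2.

3/2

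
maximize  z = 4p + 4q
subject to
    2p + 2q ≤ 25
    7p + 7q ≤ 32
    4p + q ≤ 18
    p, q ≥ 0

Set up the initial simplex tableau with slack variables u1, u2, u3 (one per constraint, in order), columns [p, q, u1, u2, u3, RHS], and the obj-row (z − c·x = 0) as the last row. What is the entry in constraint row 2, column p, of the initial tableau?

Constraint 2 has coefficient 7 on p.

7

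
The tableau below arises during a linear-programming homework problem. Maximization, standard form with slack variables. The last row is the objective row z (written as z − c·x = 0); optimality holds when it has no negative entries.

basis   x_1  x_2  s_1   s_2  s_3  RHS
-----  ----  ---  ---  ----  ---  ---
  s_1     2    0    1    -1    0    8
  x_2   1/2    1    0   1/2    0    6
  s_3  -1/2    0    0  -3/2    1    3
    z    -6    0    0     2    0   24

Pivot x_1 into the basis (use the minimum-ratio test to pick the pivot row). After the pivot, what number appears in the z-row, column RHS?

48

Ratio test on column x_1 — row 1: 8/2 = 4; row 2: 6/(1/2) = 12; row 3: entry -1/2 ≤ 0. Minimum is 4 at row 1 (s_1 leaves); pivot element 2.
Divide row 1 by 2; eliminate column x_1 from the other rows.
z-row update in column RHS: 24 − (-6)·4 = 48.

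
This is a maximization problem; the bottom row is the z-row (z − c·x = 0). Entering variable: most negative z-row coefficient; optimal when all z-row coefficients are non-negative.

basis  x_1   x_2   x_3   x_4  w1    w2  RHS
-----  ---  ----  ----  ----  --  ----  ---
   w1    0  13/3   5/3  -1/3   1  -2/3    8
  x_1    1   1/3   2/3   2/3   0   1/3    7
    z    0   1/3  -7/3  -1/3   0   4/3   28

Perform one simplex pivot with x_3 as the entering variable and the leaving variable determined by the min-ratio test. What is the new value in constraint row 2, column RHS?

Ratio test on column x_3 — row 1: 8/(5/3) = 24/5; row 2: 7/(2/3) = 21/2. Minimum is 24/5 at row 1 (w1 leaves); pivot element 5/3.
Divide row 1 by 5/3; eliminate column x_3 from the other rows.
Row 2 update in column RHS: 7 − (2/3)·(24/5) = 19/5.

19/5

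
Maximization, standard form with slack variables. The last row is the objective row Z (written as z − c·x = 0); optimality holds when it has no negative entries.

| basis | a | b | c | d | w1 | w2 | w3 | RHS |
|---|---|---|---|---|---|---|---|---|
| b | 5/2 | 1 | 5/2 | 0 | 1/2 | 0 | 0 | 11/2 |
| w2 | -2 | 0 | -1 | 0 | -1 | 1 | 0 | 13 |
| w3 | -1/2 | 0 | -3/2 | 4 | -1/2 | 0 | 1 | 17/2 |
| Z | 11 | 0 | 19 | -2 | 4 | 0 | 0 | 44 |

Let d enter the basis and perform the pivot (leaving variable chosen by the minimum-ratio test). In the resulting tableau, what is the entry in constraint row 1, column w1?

Ratio test on column d — row 1: entry 0 ≤ 0; row 2: entry 0 ≤ 0; row 3: (17/2)/4 = 17/8. Minimum is 17/8 at row 3 (w3 leaves); pivot element 4.
Divide row 3 by 4; eliminate column d from the other rows.
Row 1 update in column w1: 1/2 − 0·(-1/8) = 1/2.

1/2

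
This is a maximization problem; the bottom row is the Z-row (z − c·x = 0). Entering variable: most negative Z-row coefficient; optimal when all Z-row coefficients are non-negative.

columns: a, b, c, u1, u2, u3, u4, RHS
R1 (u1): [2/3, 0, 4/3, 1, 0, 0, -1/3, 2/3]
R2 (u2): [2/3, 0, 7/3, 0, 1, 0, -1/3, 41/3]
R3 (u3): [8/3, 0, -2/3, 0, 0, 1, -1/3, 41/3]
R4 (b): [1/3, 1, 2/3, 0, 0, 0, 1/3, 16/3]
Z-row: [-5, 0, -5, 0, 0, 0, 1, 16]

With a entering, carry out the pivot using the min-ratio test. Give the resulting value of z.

Ratio test on column a — row 1: (2/3)/(2/3) = 1; row 2: (41/3)/(2/3) = 41/2; row 3: (41/3)/(8/3) = 41/8; row 4: (16/3)/(1/3) = 16. Minimum is 1 at row 1 (u1 leaves); pivot element 2/3.
Pivot on row 1; the Z-row RHS becomes 16 − (-5)·1 = 21.

21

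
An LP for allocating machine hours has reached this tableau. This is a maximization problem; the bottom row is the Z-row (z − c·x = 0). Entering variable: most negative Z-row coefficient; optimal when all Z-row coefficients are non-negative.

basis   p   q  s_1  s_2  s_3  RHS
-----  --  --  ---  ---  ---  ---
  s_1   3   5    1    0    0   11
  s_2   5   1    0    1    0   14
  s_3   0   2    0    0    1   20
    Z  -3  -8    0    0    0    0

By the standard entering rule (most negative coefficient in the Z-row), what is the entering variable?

q

Negative Z-row entries: p: -3, q: -8.
The most negative is -8 in column q, so q enters.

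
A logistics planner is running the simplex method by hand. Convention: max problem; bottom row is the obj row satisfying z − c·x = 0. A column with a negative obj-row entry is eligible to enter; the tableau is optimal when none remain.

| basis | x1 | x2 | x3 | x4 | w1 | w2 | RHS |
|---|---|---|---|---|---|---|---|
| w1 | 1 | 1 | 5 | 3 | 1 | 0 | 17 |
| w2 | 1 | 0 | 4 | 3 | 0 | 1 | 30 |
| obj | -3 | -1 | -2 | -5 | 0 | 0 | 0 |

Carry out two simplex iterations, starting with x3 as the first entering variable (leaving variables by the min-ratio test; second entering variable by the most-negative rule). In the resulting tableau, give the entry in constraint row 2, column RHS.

Ratio test on column x3 — row 1: 17/5 = 17/5; row 2: 30/4 = 15/2. Minimum is 17/5 at row 1 (w1 leaves); pivot element 5.
Divide row 1 by 5; eliminate column x3 from the other rows.
Second iteration: most negative obj-row entry is -19/5 in column x4, so x4 enters.
Ratio test on column x4 — row 1: (17/5)/(3/5) = 17/3; row 2: (82/5)/(3/5) = 82/3. Minimum is 17/3 at row 1 (x3 leaves); pivot element 3/5.
Divide row 1 by 3/5; eliminate column x4 from the other rows.
After both pivots, the entry at constraint row 2, column RHS is 13.

13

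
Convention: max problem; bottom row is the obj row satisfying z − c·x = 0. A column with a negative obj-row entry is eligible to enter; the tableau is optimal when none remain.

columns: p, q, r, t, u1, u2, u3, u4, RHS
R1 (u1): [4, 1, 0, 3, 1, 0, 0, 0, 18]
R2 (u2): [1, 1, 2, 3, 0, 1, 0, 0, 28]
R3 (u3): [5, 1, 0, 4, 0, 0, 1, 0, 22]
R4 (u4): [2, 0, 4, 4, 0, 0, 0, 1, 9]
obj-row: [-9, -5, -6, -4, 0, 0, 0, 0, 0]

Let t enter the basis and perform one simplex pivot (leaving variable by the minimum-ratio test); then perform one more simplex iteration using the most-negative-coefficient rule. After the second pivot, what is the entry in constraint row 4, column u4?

5/12

Ratio test on column t — row 1: 18/3 = 6; row 2: 28/3 = 28/3; row 3: 22/4 = 11/2; row 4: 9/4 = 9/4. Minimum is 9/4 at row 4 (u4 leaves); pivot element 4.
Divide row 4 by 4; eliminate column t from the other rows.
Second iteration: most negative obj-row entry is -7 in column p, so p enters.
Ratio test on column p — row 1: (45/4)/(5/2) = 9/2; row 2: entry -1/2 ≤ 0; row 3: 13/3 = 13/3; row 4: (9/4)/(1/2) = 9/2. Minimum is 13/3 at row 3 (u3 leaves); pivot element 3.
Divide row 3 by 3; eliminate column p from the other rows.
After both pivots, the entry at constraint row 4, column u4 is 5/12.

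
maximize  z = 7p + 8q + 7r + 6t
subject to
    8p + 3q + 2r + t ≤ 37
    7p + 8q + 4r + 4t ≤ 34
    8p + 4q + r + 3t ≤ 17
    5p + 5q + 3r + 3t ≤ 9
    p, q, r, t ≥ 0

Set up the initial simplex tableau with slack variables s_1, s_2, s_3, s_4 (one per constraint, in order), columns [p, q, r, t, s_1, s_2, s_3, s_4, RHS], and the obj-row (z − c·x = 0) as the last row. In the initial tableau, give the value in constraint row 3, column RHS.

17

The RHS of constraint 3 is b_3 = 17.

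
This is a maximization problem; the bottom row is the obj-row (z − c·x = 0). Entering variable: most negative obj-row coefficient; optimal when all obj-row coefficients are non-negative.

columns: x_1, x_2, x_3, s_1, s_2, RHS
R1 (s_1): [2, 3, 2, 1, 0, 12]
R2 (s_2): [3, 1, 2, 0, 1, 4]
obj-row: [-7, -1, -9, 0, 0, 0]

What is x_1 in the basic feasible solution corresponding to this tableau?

0

x_1 is not in the basis, so in the current basic feasible solution x_1 = 0.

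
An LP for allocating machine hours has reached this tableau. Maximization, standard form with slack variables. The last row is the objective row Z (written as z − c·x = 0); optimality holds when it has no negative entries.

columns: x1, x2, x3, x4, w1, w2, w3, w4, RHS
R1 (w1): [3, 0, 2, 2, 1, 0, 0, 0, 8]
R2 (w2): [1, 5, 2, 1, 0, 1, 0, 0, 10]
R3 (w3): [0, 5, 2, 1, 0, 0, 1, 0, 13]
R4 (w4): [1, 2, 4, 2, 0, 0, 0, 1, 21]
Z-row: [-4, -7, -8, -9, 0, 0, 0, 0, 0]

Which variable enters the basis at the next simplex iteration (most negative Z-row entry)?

x4

Negative Z-row entries: x1: -4, x2: -7, x3: -8, x4: -9.
The most negative is -9 in column x4, so x4 enters.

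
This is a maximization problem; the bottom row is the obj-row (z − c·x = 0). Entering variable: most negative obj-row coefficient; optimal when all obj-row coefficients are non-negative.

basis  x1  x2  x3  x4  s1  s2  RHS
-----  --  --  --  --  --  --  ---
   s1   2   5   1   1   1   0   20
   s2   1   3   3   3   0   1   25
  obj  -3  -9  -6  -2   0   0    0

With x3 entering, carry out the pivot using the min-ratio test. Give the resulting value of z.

50

Ratio test on column x3 — row 1: 20/1 = 20; row 2: 25/3 = 25/3. Minimum is 25/3 at row 2 (s2 leaves); pivot element 3.
Pivot on row 2; the obj-row RHS becomes 0 − (-6)·(25/3) = 50.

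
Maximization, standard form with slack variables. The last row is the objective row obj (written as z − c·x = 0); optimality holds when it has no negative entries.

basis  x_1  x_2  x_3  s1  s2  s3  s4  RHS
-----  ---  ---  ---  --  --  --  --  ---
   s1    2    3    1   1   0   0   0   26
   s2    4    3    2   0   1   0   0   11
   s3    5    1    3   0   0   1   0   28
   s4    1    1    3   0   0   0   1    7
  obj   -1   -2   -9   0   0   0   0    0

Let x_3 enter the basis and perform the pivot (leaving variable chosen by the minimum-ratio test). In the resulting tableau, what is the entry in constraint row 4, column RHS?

7/3

Ratio test on column x_3 — row 1: 26/1 = 26; row 2: 11/2 = 11/2; row 3: 28/3 = 28/3; row 4: 7/3 = 7/3. Minimum is 7/3 at row 4 (s4 leaves); pivot element 3.
Divide row 4 by 3; eliminate column x_3 from the other rows.
In the new row 4, the RHS entry is the old entry divided by the pivot: 7/3 = 7/3.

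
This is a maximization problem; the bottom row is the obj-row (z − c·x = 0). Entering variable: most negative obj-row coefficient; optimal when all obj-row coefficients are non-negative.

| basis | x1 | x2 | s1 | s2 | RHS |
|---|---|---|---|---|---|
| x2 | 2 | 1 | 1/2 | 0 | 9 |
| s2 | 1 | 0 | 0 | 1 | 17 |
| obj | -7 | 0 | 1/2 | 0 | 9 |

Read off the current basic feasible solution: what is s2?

17

s2 is basic (row 2); its value is the RHS of that row, 17.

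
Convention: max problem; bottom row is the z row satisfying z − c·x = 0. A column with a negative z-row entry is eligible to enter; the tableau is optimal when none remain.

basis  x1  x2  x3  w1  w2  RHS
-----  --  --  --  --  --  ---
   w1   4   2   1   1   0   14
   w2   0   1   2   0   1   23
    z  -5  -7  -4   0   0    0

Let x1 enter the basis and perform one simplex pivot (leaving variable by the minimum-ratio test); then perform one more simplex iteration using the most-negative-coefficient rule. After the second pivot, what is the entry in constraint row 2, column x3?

Ratio test on column x1 — row 1: 14/4 = 7/2; row 2: entry 0 ≤ 0. Minimum is 7/2 at row 1 (w1 leaves); pivot element 4.
Divide row 1 by 4; eliminate column x1 from the other rows.
Second iteration: most negative z-row entry is -9/2 in column x2, so x2 enters.
Ratio test on column x2 — row 1: (7/2)/(1/2) = 7; row 2: 23/1 = 23. Minimum is 7 at row 1 (x1 leaves); pivot element 1/2.
Divide row 1 by 1/2; eliminate column x2 from the other rows.
After both pivots, the entry at constraint row 2, column x3 is 3/2.

3/2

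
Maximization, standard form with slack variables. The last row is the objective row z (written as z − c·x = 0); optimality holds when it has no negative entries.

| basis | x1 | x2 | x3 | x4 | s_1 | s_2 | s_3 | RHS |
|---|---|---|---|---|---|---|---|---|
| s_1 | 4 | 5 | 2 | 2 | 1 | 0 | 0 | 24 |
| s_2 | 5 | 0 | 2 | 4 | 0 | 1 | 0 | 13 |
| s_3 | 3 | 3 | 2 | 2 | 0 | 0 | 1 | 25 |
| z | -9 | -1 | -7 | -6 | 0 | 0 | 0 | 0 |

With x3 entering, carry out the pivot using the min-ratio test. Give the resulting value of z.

91/2

Ratio test on column x3 — row 1: 24/2 = 12; row 2: 13/2 = 13/2; row 3: 25/2 = 25/2. Minimum is 13/2 at row 2 (s_2 leaves); pivot element 2.
Pivot on row 2; the z-row RHS becomes 0 − (-7)·(13/2) = 91/2.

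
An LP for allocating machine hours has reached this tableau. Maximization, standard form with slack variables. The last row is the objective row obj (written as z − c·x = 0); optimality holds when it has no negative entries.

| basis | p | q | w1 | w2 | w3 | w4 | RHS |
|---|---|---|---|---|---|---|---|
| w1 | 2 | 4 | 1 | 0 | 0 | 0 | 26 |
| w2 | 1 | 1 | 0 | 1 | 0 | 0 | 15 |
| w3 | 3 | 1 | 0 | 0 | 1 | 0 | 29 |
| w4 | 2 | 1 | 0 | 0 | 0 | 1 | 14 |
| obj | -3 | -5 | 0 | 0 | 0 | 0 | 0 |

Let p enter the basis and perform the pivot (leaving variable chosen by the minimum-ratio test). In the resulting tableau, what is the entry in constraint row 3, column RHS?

Ratio test on column p — row 1: 26/2 = 13; row 2: 15/1 = 15; row 3: 29/3 = 29/3; row 4: 14/2 = 7. Minimum is 7 at row 4 (w4 leaves); pivot element 2.
Divide row 4 by 2; eliminate column p from the other rows.
Row 3 update in column RHS: 29 − 3·7 = 8.

8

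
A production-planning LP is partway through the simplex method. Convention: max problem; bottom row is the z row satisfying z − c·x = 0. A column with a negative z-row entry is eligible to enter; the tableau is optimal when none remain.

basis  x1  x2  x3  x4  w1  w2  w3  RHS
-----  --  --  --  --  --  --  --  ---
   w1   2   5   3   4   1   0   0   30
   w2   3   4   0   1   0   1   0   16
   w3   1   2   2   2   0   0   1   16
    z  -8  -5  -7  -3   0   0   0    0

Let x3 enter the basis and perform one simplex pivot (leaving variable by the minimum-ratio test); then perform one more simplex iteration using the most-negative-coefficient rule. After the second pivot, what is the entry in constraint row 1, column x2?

4/3

Ratio test on column x3 — row 1: 30/3 = 10; row 2: entry 0 ≤ 0; row 3: 16/2 = 8. Minimum is 8 at row 3 (w3 leaves); pivot element 2.
Divide row 3 by 2; eliminate column x3 from the other rows.
Second iteration: most negative z-row entry is -9/2 in column x1, so x1 enters.
Ratio test on column x1 — row 1: 6/(1/2) = 12; row 2: 16/3 = 16/3; row 3: 8/(1/2) = 16. Minimum is 16/3 at row 2 (w2 leaves); pivot element 3.
Divide row 2 by 3; eliminate column x1 from the other rows.
After both pivots, the entry at constraint row 1, column x2 is 4/3.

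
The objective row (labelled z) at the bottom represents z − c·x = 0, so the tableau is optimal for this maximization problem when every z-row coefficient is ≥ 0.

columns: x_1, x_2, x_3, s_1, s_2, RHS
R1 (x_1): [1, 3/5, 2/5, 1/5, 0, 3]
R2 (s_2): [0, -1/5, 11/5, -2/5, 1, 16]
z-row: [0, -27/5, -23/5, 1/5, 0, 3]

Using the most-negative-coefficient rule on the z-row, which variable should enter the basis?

Negative z-row entries: x_2: -27/5, x_3: -23/5.
The most negative is -27/5 in column x_2, so x_2 enters.

x_2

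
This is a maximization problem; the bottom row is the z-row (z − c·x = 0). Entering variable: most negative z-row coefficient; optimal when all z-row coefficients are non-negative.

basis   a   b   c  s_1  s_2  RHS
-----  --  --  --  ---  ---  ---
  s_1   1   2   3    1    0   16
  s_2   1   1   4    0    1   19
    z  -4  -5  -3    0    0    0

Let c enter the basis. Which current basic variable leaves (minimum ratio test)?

s_2

Column c entries and ratios — s_1: 16/3 = 16/3; s_2: 19/4 = 19/4.
Smallest ratio is 19/4 in the row of s_2, so s_2 leaves.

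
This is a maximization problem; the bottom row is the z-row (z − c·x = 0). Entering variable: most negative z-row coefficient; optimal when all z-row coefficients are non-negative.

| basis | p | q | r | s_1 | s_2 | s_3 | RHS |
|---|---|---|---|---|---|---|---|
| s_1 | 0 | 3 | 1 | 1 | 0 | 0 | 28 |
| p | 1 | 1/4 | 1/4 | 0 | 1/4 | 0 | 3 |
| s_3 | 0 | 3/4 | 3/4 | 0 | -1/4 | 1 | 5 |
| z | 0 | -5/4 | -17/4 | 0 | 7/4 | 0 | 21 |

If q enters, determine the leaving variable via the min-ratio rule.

Column q entries and ratios — s_1: 28/3 = 28/3; p: 3/(1/4) = 12; s_3: 5/(3/4) = 20/3.
Smallest ratio is 20/3 in the row of s_3, so s_3 leaves.

s_3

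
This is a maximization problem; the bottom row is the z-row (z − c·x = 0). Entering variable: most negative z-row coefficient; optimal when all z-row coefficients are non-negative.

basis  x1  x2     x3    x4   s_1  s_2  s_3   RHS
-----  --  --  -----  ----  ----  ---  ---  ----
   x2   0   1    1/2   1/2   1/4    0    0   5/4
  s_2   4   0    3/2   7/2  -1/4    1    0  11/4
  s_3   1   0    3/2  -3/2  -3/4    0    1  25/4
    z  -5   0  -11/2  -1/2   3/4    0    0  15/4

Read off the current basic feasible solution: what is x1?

0

x1 is not in the basis, so in the current basic feasible solution x1 = 0.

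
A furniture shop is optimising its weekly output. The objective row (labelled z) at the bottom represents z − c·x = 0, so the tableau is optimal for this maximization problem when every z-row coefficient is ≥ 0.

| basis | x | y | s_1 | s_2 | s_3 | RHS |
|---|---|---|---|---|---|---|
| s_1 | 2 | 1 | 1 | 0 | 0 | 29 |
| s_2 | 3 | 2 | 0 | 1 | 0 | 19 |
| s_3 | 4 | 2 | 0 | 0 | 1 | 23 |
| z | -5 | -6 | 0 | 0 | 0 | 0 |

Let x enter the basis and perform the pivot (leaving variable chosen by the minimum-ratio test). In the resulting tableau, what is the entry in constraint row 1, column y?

0

Ratio test on column x — row 1: 29/2 = 29/2; row 2: 19/3 = 19/3; row 3: 23/4 = 23/4. Minimum is 23/4 at row 3 (s_3 leaves); pivot element 4.
Divide row 3 by 4; eliminate column x from the other rows.
Row 1 update in column y: 1 − 2·(1/2) = 0.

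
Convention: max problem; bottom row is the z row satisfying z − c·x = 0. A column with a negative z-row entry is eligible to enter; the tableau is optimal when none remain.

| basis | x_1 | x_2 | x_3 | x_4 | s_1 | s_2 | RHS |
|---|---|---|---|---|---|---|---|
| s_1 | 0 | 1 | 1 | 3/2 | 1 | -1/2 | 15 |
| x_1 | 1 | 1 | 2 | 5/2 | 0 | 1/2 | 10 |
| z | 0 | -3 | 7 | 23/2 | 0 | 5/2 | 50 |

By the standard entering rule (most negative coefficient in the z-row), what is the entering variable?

Negative z-row entries: x_2: -3.
The most negative is -3 in column x_2, so x_2 enters.

x_2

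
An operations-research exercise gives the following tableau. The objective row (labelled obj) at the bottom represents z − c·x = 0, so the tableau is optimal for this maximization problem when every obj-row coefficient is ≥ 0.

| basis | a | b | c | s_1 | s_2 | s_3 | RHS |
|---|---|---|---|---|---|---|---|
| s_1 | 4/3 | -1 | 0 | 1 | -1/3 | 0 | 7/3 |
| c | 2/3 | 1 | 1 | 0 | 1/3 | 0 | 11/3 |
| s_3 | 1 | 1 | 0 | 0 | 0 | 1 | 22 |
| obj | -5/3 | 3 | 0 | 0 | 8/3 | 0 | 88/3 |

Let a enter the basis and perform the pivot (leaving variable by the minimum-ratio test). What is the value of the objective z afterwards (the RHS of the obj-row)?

Ratio test on column a — row 1: (7/3)/(4/3) = 7/4; row 2: (11/3)/(2/3) = 11/2; row 3: 22/1 = 22. Minimum is 7/4 at row 1 (s_1 leaves); pivot element 4/3.
Pivot on row 1; the obj-row RHS becomes 88/3 − (-5/3)·(7/4) = 129/4.

129/4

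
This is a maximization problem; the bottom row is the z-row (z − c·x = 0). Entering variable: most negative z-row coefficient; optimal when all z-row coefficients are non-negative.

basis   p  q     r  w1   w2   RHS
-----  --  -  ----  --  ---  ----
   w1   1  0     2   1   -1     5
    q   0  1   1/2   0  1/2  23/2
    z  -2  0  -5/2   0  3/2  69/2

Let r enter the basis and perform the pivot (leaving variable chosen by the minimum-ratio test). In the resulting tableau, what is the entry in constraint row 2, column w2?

Ratio test on column r — row 1: 5/2 = 5/2; row 2: (23/2)/(1/2) = 23. Minimum is 5/2 at row 1 (w1 leaves); pivot element 2.
Divide row 1 by 2; eliminate column r from the other rows.
Row 2 update in column w2: 1/2 − (1/2)·(-1/2) = 3/4.

3/4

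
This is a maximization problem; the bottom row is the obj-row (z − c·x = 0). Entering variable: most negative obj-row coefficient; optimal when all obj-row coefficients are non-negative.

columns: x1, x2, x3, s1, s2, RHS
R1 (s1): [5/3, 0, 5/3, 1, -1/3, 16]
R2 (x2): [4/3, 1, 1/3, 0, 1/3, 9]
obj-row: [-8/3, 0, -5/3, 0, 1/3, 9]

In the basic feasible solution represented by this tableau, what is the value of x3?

0

x3 is not in the basis, so in the current basic feasible solution x3 = 0.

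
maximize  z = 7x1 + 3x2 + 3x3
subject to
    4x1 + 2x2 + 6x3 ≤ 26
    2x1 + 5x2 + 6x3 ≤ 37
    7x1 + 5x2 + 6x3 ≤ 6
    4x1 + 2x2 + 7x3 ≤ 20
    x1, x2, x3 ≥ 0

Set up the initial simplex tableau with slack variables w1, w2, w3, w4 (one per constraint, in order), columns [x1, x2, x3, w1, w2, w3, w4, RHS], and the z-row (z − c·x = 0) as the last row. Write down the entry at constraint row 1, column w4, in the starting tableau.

0

Slack w4 belongs to constraint 4; its column is the unit vector e_4, so the entry in row 1 is 0.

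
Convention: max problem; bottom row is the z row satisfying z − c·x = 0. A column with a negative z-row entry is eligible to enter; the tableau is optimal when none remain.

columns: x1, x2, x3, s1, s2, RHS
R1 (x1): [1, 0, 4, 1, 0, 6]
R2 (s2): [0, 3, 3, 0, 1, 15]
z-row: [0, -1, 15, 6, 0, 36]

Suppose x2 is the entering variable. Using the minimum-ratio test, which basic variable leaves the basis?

Column x2 entries and ratios — x1: 0 ≤ 0, skip; s2: 15/3 = 5.
Smallest ratio is 5 in the row of s2, so s2 leaves.

s2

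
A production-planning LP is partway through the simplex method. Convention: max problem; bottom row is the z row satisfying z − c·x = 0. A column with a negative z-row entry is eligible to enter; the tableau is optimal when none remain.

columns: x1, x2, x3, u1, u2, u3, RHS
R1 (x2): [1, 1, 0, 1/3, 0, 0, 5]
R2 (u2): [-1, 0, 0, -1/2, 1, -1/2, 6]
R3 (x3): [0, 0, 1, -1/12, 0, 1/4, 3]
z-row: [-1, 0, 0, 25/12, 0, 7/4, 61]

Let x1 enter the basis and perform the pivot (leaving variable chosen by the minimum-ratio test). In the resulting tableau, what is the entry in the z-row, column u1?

29/12

Ratio test on column x1 — row 1: 5/1 = 5; row 2: entry -1 ≤ 0; row 3: entry 0 ≤ 0. Minimum is 5 at row 1 (x2 leaves); pivot element 1.
Divide row 1 by 1; eliminate column x1 from the other rows.
z-row update in column u1: 25/12 − (-1)·(1/3) = 29/12.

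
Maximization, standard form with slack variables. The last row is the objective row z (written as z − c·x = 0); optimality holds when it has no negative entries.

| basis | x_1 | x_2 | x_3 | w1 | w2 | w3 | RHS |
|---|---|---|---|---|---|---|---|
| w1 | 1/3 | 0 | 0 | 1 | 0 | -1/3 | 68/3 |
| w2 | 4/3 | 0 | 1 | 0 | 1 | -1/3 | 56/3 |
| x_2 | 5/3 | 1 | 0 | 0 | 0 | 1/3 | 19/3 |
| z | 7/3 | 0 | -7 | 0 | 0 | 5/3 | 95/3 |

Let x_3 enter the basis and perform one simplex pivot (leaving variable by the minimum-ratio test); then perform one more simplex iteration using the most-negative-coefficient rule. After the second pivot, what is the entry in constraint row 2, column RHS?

Ratio test on column x_3 — row 1: entry 0 ≤ 0; row 2: (56/3)/1 = 56/3; row 3: entry 0 ≤ 0. Minimum is 56/3 at row 2 (w2 leaves); pivot element 1.
Divide row 2 by 1; eliminate column x_3 from the other rows.
Second iteration: most negative z-row entry is -2/3 in column w3, so w3 enters.
Ratio test on column w3 — row 1: entry -1/3 ≤ 0; row 2: entry -1/3 ≤ 0; row 3: (19/3)/(1/3) = 19. Minimum is 19 at row 3 (x_2 leaves); pivot element 1/3.
Divide row 3 by 1/3; eliminate column w3 from the other rows.
After both pivots, the entry at constraint row 2, column RHS is 25.

25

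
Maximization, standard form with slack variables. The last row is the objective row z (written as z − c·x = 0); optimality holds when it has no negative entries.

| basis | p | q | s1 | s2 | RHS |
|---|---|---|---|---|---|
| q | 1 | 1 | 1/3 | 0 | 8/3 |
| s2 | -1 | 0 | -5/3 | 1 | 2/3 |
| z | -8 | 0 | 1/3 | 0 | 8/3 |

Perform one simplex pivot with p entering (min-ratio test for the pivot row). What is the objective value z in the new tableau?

Ratio test on column p — row 1: (8/3)/1 = 8/3; row 2: entry -1 ≤ 0. Minimum is 8/3 at row 1 (q leaves); pivot element 1.
Pivot on row 1; the z-row RHS becomes 8/3 − (-8)·(8/3) = 24.

24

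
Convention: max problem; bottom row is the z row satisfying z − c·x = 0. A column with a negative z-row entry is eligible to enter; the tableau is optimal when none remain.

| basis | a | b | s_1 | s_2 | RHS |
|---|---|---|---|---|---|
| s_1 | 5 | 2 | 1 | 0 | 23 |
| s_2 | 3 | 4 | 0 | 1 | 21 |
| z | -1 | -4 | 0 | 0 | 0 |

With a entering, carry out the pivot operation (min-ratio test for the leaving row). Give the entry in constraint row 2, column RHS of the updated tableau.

36/5

Ratio test on column a — row 1: 23/5 = 23/5; row 2: 21/3 = 7. Minimum is 23/5 at row 1 (s_1 leaves); pivot element 5.
Divide row 1 by 5; eliminate column a from the other rows.
Row 2 update in column RHS: 21 − 3·(23/5) = 36/5.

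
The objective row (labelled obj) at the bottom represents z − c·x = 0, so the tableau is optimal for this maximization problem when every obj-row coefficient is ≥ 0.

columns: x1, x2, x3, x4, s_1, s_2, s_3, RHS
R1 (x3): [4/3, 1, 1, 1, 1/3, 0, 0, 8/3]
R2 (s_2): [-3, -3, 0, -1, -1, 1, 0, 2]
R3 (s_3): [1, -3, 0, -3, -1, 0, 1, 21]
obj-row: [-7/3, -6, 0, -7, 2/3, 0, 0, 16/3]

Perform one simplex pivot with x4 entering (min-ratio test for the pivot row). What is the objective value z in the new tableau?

24

Ratio test on column x4 — row 1: (8/3)/1 = 8/3; row 2: entry -1 ≤ 0; row 3: entry -3 ≤ 0. Minimum is 8/3 at row 1 (x3 leaves); pivot element 1.
Pivot on row 1; the obj-row RHS becomes 16/3 − (-7)·(8/3) = 24.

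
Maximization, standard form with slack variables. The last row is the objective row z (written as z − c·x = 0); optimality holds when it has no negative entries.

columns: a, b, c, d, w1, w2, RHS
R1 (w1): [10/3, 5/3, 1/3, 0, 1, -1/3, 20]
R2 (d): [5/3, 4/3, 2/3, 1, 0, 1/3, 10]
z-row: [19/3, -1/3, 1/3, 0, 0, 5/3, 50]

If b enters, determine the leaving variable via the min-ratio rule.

Column b entries and ratios — w1: 20/(5/3) = 12; d: 10/(4/3) = 15/2.
Smallest ratio is 15/2 in the row of d, so d leaves.

d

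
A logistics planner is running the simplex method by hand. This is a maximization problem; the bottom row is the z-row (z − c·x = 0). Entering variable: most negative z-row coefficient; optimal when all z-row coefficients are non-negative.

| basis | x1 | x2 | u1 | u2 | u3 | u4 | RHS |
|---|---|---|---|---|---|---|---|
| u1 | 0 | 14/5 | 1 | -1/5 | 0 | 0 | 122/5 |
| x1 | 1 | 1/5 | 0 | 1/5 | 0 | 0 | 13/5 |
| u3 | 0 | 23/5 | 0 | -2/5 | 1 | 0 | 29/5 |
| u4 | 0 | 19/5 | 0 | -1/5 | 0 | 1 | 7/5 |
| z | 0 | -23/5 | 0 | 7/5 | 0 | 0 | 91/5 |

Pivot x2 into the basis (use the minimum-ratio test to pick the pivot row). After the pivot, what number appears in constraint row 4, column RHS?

Ratio test on column x2 — row 1: (122/5)/(14/5) = 61/7; row 2: (13/5)/(1/5) = 13; row 3: (29/5)/(23/5) = 29/23; row 4: (7/5)/(19/5) = 7/19. Minimum is 7/19 at row 4 (u4 leaves); pivot element 19/5.
Divide row 4 by 19/5; eliminate column x2 from the other rows.
In the new row 4, the RHS entry is the old entry divided by the pivot: (7/5)/(19/5) = 7/19.

7/19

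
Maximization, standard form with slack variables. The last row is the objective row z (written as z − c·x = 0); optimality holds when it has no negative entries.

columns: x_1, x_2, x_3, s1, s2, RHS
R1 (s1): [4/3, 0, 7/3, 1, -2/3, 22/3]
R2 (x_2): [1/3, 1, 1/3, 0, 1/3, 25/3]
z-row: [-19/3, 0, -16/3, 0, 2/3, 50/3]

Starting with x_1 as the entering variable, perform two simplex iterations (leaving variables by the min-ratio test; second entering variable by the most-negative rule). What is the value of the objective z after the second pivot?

84

Ratio test on column x_1 — row 1: (22/3)/(4/3) = 11/2; row 2: (25/3)/(1/3) = 25. Minimum is 11/2 at row 1 (s1 leaves); pivot element 4/3.
Pivot on row 1; the z-row RHS becomes 50/3 − (-19/3)·(11/2) = 103/2.
Next entering variable (most negative z-row entry -5/2): s2.
Ratio test on column s2 — row 1: entry -1/2 ≤ 0; row 2: (13/2)/(1/2) = 13. Minimum is 13 at row 2 (x_2 leaves); pivot element 1/2.
After the second pivot the z-row RHS is 103/2 − (-5/2)·13 = 84.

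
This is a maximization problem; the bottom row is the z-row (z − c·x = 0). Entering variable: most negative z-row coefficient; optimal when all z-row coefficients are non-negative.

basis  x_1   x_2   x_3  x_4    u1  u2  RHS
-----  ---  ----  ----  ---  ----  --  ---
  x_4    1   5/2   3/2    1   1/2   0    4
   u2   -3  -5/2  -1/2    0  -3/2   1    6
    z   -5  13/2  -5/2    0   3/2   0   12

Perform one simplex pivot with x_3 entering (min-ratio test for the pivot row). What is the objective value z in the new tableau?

56/3

Ratio test on column x_3 — row 1: 4/(3/2) = 8/3; row 2: entry -1/2 ≤ 0. Minimum is 8/3 at row 1 (x_4 leaves); pivot element 3/2.
Pivot on row 1; the z-row RHS becomes 12 − (-5/2)·(8/3) = 56/3.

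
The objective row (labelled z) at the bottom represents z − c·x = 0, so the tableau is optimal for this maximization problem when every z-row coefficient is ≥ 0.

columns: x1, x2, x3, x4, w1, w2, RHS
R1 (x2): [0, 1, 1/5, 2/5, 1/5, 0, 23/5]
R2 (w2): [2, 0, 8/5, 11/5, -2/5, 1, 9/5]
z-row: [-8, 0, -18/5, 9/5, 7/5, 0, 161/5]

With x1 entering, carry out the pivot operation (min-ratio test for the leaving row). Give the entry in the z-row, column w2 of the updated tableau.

Ratio test on column x1 — row 1: entry 0 ≤ 0; row 2: (9/5)/2 = 9/10. Minimum is 9/10 at row 2 (w2 leaves); pivot element 2.
Divide row 2 by 2; eliminate column x1 from the other rows.
z-row update in column w2: 0 − (-8)·(1/2) = 4.

4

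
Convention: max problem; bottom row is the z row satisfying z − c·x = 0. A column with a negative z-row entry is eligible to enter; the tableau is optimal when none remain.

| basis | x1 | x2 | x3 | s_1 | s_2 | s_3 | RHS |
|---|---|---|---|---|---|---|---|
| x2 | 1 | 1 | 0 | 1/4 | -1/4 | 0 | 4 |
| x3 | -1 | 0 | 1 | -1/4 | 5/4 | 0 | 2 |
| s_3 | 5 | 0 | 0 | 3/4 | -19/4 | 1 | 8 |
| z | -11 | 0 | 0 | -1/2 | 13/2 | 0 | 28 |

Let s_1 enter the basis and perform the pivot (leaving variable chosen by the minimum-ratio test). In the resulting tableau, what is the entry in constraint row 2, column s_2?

Ratio test on column s_1 — row 1: 4/(1/4) = 16; row 2: entry -1/4 ≤ 0; row 3: 8/(3/4) = 32/3. Minimum is 32/3 at row 3 (s_3 leaves); pivot element 3/4.
Divide row 3 by 3/4; eliminate column s_1 from the other rows.
Row 2 update in column s_2: 5/4 − (-1/4)·(-19/3) = -1/3.

-1/3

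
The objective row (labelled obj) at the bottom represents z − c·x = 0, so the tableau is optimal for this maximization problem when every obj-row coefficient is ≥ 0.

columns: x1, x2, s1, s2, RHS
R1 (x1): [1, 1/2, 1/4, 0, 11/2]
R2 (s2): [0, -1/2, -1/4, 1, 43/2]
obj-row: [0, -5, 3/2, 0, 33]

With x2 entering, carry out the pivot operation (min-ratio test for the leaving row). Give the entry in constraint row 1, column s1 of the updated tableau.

Ratio test on column x2 — row 1: (11/2)/(1/2) = 11; row 2: entry -1/2 ≤ 0. Minimum is 11 at row 1 (x1 leaves); pivot element 1/2.
Divide row 1 by 1/2; eliminate column x2 from the other rows.
In the new row 1, the s1 entry is the old entry divided by the pivot: (1/4)/(1/2) = 1/2.

1/2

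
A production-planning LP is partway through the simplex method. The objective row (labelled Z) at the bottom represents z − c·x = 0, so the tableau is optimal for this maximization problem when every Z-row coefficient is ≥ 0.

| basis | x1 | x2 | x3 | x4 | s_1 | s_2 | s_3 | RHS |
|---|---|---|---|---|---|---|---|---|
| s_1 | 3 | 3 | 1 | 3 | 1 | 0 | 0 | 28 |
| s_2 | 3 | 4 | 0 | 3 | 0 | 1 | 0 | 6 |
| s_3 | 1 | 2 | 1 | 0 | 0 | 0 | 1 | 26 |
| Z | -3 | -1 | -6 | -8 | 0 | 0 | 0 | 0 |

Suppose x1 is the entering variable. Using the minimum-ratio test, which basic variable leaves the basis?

s_2

Column x1 entries and ratios — s_1: 28/3 = 28/3; s_2: 6/3 = 2; s_3: 26/1 = 26.
Smallest ratio is 2 in the row of s_2, so s_2 leaves.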